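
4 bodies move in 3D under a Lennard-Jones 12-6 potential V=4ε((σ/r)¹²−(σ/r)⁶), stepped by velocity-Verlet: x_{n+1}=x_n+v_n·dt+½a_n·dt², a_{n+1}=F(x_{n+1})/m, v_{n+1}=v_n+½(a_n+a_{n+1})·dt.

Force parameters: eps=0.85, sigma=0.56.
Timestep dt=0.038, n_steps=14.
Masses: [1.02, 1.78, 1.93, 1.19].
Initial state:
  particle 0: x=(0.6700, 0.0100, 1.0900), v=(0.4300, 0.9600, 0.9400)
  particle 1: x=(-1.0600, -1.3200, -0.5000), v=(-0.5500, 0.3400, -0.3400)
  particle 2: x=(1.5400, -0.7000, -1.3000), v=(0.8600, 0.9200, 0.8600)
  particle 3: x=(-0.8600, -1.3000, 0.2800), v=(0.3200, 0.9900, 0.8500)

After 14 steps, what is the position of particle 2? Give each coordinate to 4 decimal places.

step 0: x0=(0.6700, 0.0100, 1.0900) x1=(-1.0600, -1.3200, -0.5000) x2=(1.5400, -0.7000, -1.3000) x3=(-0.8600, -1.3000, 0.2800)
step 1: x0=(0.6863, 0.0465, 1.1257) x1=(-1.0807, -1.3071, -0.5121) x2=(1.5727, -0.6650, -1.2673) x3=(-0.8482, -1.2624, 0.3110)
step 2: x0=(0.7027, 0.0830, 1.1614) x1=(-1.1010, -1.2940, -0.5229) x2=(1.6054, -0.6301, -1.2346) x3=(-0.8369, -1.2249, 0.3402)
step 3: x0=(0.7190, 0.1194, 1.1971) x1=(-1.1211, -1.2810, -0.5328) x2=(1.6380, -0.5951, -1.2020) x3=(-0.8259, -1.1875, 0.3680)
step 4: x0=(0.7353, 0.1559, 1.2329) x1=(-1.1409, -1.2678, -0.5422) x2=(1.6707, -0.5602, -1.1693) x3=(-0.8153, -1.1502, 0.3950)
step 5: x0=(0.7517, 0.1924, 1.2686) x1=(-1.1606, -1.2546, -0.5511) x2=(1.7034, -0.5252, -1.1366) x3=(-0.8049, -1.1130, 0.4213)
step 6: x0=(0.7680, 0.2288, 1.3043) x1=(-1.1802, -1.2414, -0.5596) x2=(1.7361, -0.4902, -1.1039) x3=(-0.7947, -1.0759, 0.4470)
step 7: x0=(0.7843, 0.2653, 1.3400) x1=(-1.1997, -1.2281, -0.5679) x2=(1.7687, -0.4553, -1.0712) x3=(-0.7847, -1.0388, 0.4724)
step 8: x0=(0.8006, 0.3018, 1.3757) x1=(-1.2191, -1.2148, -0.5760) x2=(1.8014, -0.4203, -1.0385) x3=(-0.7747, -1.0018, 0.4975)
step 9: x0=(0.8170, 0.3382, 1.4114) x1=(-1.2385, -1.2014, -0.5840) x2=(1.8341, -0.3854, -1.0059) x3=(-0.7648, -0.9648, 0.5225)
step 10: x0=(0.8333, 0.3747, 1.4471) x1=(-1.2578, -1.1880, -0.5919) x2=(1.8668, -0.3504, -0.9732) x3=(-0.7550, -0.9278, 0.5472)
step 11: x0=(0.8496, 0.4111, 1.4828) x1=(-1.2770, -1.1746, -0.5996) x2=(1.8994, -0.3154, -0.9405) x3=(-0.7453, -0.8909, 0.5718)
step 12: x0=(0.8659, 0.4476, 1.5185) x1=(-1.2963, -1.1612, -0.6074) x2=(1.9321, -0.2805, -0.9078) x3=(-0.7356, -0.8540, 0.5964)
step 13: x0=(0.8822, 0.4840, 1.5542) x1=(-1.3155, -1.1478, -0.6150) x2=(1.9648, -0.2455, -0.8751) x3=(-0.7259, -0.8171, 0.6208)
step 14: x0=(0.8985, 0.5205, 1.5898) x1=(-1.3347, -1.1344, -0.6227) x2=(1.9975, -0.2106, -0.8424) x3=(-0.7163, -0.7802, 0.6452)

(1.9975, -0.2106, -0.8424)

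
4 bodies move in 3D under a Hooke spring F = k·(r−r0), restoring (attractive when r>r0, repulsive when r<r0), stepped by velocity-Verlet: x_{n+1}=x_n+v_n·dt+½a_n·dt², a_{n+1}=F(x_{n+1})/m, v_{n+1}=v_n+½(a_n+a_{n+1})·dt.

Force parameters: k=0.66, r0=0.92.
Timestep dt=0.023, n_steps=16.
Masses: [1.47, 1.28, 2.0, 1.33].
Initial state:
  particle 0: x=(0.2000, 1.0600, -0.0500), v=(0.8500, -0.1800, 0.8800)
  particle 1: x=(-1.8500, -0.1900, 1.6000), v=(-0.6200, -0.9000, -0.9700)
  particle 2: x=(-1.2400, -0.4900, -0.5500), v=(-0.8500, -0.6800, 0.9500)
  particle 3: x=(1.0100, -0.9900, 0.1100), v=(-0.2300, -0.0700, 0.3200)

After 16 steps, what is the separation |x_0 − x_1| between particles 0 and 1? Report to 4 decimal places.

2.9045

step 0: x0=(0.2000, 1.0600, -0.0500) x1=(-1.8500, -0.1900, 1.6000) x2=(-1.2400, -0.4900, -0.5500) x3=(1.0100, -0.9900, 0.1100)
step 1: x0=(0.2193, 1.0555, -0.0296) x1=(-1.8637, -0.2107, 1.5772) x2=(-1.2594, -0.5056, -0.5280) x3=(1.0042, -0.9913, 0.1174)
step 2: x0=(0.2382, 1.0503, -0.0091) x1=(-1.8764, -0.2313, 1.5535) x2=(-1.2784, -0.5210, -0.5056) x3=(0.9974, -0.9921, 0.1250)
step 3: x0=(0.2567, 1.0444, 0.0117) x1=(-1.8881, -0.2519, 1.5289) x2=(-1.2972, -0.5363, -0.4829) x3=(0.9895, -0.9924, 0.1328)
step 4: x0=(0.2747, 1.0378, 0.0326) x1=(-1.8986, -0.2725, 1.5034) x2=(-1.3155, -0.5515, -0.4599) x3=(0.9806, -0.9921, 0.1406)
step 5: x0=(0.2922, 1.0305, 0.0538) x1=(-1.9081, -0.2930, 1.4771) x2=(-1.3335, -0.5665, -0.4366) x3=(0.9707, -0.9914, 0.1487)
step 6: x0=(0.3092, 1.0224, 0.0751) x1=(-1.9166, -0.3134, 1.4500) x2=(-1.3512, -0.5813, -0.4130) x3=(0.9598, -0.9901, 0.1568)
step 7: x0=(0.3257, 1.0136, 0.0966) x1=(-1.9240, -0.3337, 1.4221) x2=(-1.3684, -0.5960, -0.3891) x3=(0.9478, -0.9883, 0.1651)
step 8: x0=(0.3416, 1.0041, 0.1182) x1=(-1.9303, -0.3540, 1.3934) x2=(-1.3853, -0.6106, -0.3650) x3=(0.9349, -0.9861, 0.1736)
step 9: x0=(0.3570, 0.9939, 0.1400) x1=(-1.9356, -0.3742, 1.3641) x2=(-1.4018, -0.6250, -0.3405) x3=(0.9209, -0.9834, 0.1821)
step 10: x0=(0.3719, 0.9830, 0.1619) x1=(-1.9399, -0.3942, 1.3340) x2=(-1.4179, -0.6392, -0.3159) x3=(0.9060, -0.9802, 0.1908)
step 11: x0=(0.3861, 0.9713, 0.1840) x1=(-1.9430, -0.4141, 1.3033) x2=(-1.4336, -0.6533, -0.2909) x3=(0.8901, -0.9766, 0.1996)
step 12: x0=(0.3998, 0.9589, 0.2061) x1=(-1.9452, -0.4340, 1.2720) x2=(-1.4489, -0.6672, -0.2658) x3=(0.8732, -0.9726, 0.2086)
step 13: x0=(0.4129, 0.9459, 0.2284) x1=(-1.9463, -0.4536, 1.2401) x2=(-1.4638, -0.6810, -0.2404) x3=(0.8554, -0.9681, 0.2176)
step 14: x0=(0.4254, 0.9320, 0.2507) x1=(-1.9464, -0.4732, 1.2076) x2=(-1.4782, -0.6945, -0.2148) x3=(0.8366, -0.9632, 0.2268)
step 15: x0=(0.4372, 0.9175, 0.2732) x1=(-1.9454, -0.4926, 1.1746) x2=(-1.4922, -0.7080, -0.1890) x3=(0.8168, -0.9579, 0.2361)
step 16: x0=(0.4484, 0.9023, 0.2957) x1=(-1.9435, -0.5118, 1.1412) x2=(-1.5058, -0.7212, -0.1631) x3=(0.7962, -0.9523, 0.2455)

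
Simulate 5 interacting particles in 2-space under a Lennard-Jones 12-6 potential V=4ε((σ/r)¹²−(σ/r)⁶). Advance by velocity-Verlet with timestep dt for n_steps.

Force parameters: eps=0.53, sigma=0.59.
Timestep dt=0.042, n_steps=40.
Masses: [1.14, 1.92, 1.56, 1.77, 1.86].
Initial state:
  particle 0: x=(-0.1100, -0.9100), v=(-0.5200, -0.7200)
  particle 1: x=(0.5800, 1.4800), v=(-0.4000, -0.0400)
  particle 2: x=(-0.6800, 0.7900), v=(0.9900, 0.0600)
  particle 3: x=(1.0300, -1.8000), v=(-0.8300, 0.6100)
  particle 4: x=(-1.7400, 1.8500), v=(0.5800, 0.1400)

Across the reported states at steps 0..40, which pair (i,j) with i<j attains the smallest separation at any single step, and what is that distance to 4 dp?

pair (1,2), distance 0.5883

step 0: x0=(-0.1100, -0.9100) x1=(0.5800, 1.4800) x2=(-0.6800, 0.7900) x3=(1.0300, -1.8000) x4=(-1.7400, 1.8500)
step 1: x0=(-0.1318, -0.9403) x1=(0.5632, 1.4783) x2=(-0.6384, 0.7925) x3=(0.9951, -1.7744) x4=(-1.7156, 1.8559)
step 2: x0=(-0.1536, -0.9705) x1=(0.5463, 1.4766) x2=(-0.5968, 0.7951) x3=(0.9602, -1.7487) x4=(-1.6912, 1.8617)
step 3: x0=(-0.1753, -1.0009) x1=(0.5294, 1.4748) x2=(-0.5551, 0.7978) x3=(0.9252, -1.7230) x4=(-1.6668, 1.8675)
step 4: x0=(-0.1968, -1.0312) x1=(0.5124, 1.4731) x2=(-0.5134, 0.8005) x3=(0.8902, -1.6973) x4=(-1.6424, 1.8734)
step 5: x0=(-0.2183, -1.0617) x1=(0.4953, 1.4712) x2=(-0.4715, 0.8033) x3=(0.8551, -1.6715) x4=(-1.6179, 1.8792)
step 6: x0=(-0.2396, -1.0922) x1=(0.4781, 1.4692) x2=(-0.4295, 0.8062) x3=(0.8199, -1.6456) x4=(-1.5935, 1.8849)
step 7: x0=(-0.2607, -1.1228) x1=(0.4607, 1.4672) x2=(-0.3874, 0.8092) x3=(0.7845, -1.6197) x4=(-1.5690, 1.8907)
step 8: x0=(-0.2815, -1.1536) x1=(0.4431, 1.4649) x2=(-0.3449, 0.8125) x3=(0.7490, -1.5937) x4=(-1.5445, 1.8965)
step 9: x0=(-0.3020, -1.1844) x1=(0.4251, 1.4624) x2=(-0.3021, 0.8161) x3=(0.7133, -1.5676) x4=(-1.5200, 1.9022)
step 10: x0=(-0.3221, -1.2154) x1=(0.4068, 1.4596) x2=(-0.2589, 0.8202) x3=(0.6773, -1.5414) x4=(-1.4954, 1.9079)
step 11: x0=(-0.3417, -1.2466) x1=(0.3879, 1.4562) x2=(-0.2150, 0.8249) x3=(0.6410, -1.5151) x4=(-1.4709, 1.9137)
step 12: x0=(-0.3606, -1.2780) x1=(0.3683, 1.4521) x2=(-0.1702, 0.8305) x3=(0.6042, -1.4887) x4=(-1.4463, 1.9194)
step 13: x0=(-0.3787, -1.3095) x1=(0.3478, 1.4469) x2=(-0.1243, 0.8375) x3=(0.5669, -1.4622) x4=(-1.4217, 1.9251)
step 14: x0=(-0.3959, -1.3412) x1=(0.3262, 1.4403) x2=(-0.0770, 0.8462) x3=(0.5290, -1.4355) x4=(-1.3971, 1.9307)
step 15: x0=(-0.4118, -1.3730) x1=(0.3034, 1.4321) x2=(-0.0284, 0.8569) x3=(0.4903, -1.4088) x4=(-1.3725, 1.9364)
step 16: x0=(-0.4263, -1.4048) x1=(0.2806, 1.4238) x2=(0.0202, 0.8677) x3=(0.4507, -1.3820) x4=(-1.3479, 1.9421)
step 17: x0=(-0.4391, -1.4366) x1=(0.2615, 1.4232) x2=(0.0644, 0.8690) x3=(0.4101, -1.3553) x4=(-1.3232, 1.9477)
step 18: x0=(-0.4499, -1.4683) x1=(0.2493, 1.4425) x2=(0.0999, 0.8459) x3=(0.3681, -1.3287) x4=(-1.2985, 1.9534)
step 19: x0=(-0.4585, -1.4995) x1=(0.2391, 1.4697) x2=(0.1330, 0.8130) x3=(0.3247, -1.3023) x4=(-1.2738, 1.9590)
step 20: x0=(-0.4646, -1.5301) x1=(0.2289, 1.4968) x2=(0.1660, 0.7803) x3=(0.2797, -1.2764) x4=(-1.2491, 1.9647)
step 21: x0=(-0.4680, -1.5597) x1=(0.2185, 1.5219) x2=(0.1993, 0.7500) x3=(0.2329, -1.2510) x4=(-1.2244, 1.9703)
step 22: x0=(-0.4686, -1.5882) x1=(0.2080, 1.5452) x2=(0.2326, 0.7220) x3=(0.1843, -1.2264) x4=(-1.1996, 1.9759)
step 23: x0=(-0.4662, -1.6150) x1=(0.1975, 1.5672) x2=(0.2659, 0.6956) x3=(0.1339, -1.2029) x4=(-1.1747, 1.9815)
step 24: x0=(-0.4611, -1.6399) x1=(0.1871, 1.5881) x2=(0.2990, 0.6705) x3=(0.0817, -1.1805) x4=(-1.1499, 1.9870)
step 25: x0=(-0.4536, -1.6628) x1=(0.1767, 1.6083) x2=(0.3321, 0.6463) x3=(0.0279, -1.1595) x4=(-1.1250, 1.9926)
step 26: x0=(-0.4442, -1.6837) x1=(0.1663, 1.6280) x2=(0.3650, 0.6228) x3=(-0.0271, -1.1397) x4=(-1.1000, 1.9981)
step 27: x0=(-0.4335, -1.7029) x1=(0.1560, 1.6473) x2=(0.3978, 0.5997) x3=(-0.0829, -1.1210) x4=(-1.0749, 2.0036)
step 28: x0=(-0.4219, -1.7206) x1=(0.1456, 1.6664) x2=(0.4306, 0.5769) x3=(-0.1393, -1.1033) x4=(-1.0498, 2.0091)
step 29: x0=(-0.4096, -1.7367) x1=(0.1352, 1.6853) x2=(0.4633, 0.5544) x3=(-0.1962, -1.0866) x4=(-1.0246, 2.0146)
step 30: x0=(-0.3966, -1.7508) x1=(0.1247, 1.7041) x2=(0.4959, 0.5320) x3=(-0.2535, -1.0712) x4=(-0.9992, 2.0200)
step 31: x0=(-0.3830, -1.7623) x1=(0.1140, 1.7228) x2=(0.5284, 0.5098) x3=(-0.3111, -1.0574) x4=(-0.9737, 2.0253)
step 32: x0=(-0.3692, -1.7708) x1=(0.1033, 1.7416) x2=(0.5610, 0.4876) x3=(-0.3689, -1.0456) x4=(-0.9479, 2.0306)
step 33: x0=(-0.3553, -1.7759) x1=(0.0922, 1.7603) x2=(0.5935, 0.4656) x3=(-0.4268, -1.0359) x4=(-0.9219, 2.0359)
step 34: x0=(-0.3418, -1.7778) x1=(0.0809, 1.7790) x2=(0.6259, 0.4435) x3=(-0.4844, -1.0283) x4=(-0.8956, 2.0410)
step 35: x0=(-0.3289, -1.7765) x1=(0.0692, 1.7979) x2=(0.6584, 0.4215) x3=(-0.5416, -1.0228) x4=(-0.8689, 2.0461)
step 36: x0=(-0.3167, -1.7725) x1=(0.0570, 1.8168) x2=(0.6908, 0.3996) x3=(-0.5983, -1.0190) x4=(-0.8416, 2.0509)
step 37: x0=(-0.3055, -1.7659) x1=(0.0441, 1.8359) x2=(0.7232, 0.3776) x3=(-0.6545, -1.0168) x4=(-0.8136, 2.0556)
step 38: x0=(-0.2952, -1.7573) x1=(0.0303, 1.8552) x2=(0.7556, 0.3557) x3=(-0.7100, -1.0159) x4=(-0.7846, 2.0601)
step 39: x0=(-0.2859, -1.7469) x1=(0.0152, 1.8749) x2=(0.7879, 0.3338) x3=(-0.7648, -1.0162) x4=(-0.7544, 2.0642)
step 40: x0=(-0.2776, -1.7351) x1=(-0.0014, 1.8949) x2=(0.8203, 0.3119) x3=(-0.8191, -1.0174) x4=(-0.7225, 2.0679)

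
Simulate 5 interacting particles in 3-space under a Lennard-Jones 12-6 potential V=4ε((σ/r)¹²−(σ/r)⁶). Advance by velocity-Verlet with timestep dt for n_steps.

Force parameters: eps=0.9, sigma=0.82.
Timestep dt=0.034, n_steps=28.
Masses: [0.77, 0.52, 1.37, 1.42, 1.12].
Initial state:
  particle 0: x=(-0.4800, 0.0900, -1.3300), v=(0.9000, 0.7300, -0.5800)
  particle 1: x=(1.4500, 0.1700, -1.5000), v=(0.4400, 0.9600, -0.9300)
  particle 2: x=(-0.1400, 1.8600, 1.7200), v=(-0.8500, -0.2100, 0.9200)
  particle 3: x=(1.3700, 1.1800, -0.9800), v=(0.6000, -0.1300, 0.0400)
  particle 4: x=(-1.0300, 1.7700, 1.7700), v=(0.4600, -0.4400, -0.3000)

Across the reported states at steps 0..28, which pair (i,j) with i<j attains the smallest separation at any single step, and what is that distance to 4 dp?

step 0: x0=(-0.4800, 0.0900, -1.3300) x1=(1.4500, 0.1700, -1.5000) x2=(-0.1400, 1.8600, 1.7200) x3=(1.3700, 1.1800, -0.9800) x4=(-1.0300, 1.7700, 1.7700)
step 1: x0=(-0.4493, 0.1148, -1.3497) x1=(1.4647, 0.2045, -1.5306) x2=(-0.1679, 1.8530, 1.7512) x3=(1.3904, 1.1749, -0.9790) x4=(-1.0156, 1.7549, 1.7599)
step 2: x0=(-0.4185, 0.1397, -1.3694) x1=(1.4790, 0.2430, -1.5590) x2=(-0.1861, 1.8470, 1.7823) x3=(1.4110, 1.1683, -0.9788) x4=(-1.0130, 1.7385, 1.7499)
step 3: x0=(-0.3876, 0.1646, -1.3892) x1=(1.4929, 0.2857, -1.5847) x2=(-0.1889, 1.8431, 1.8141) x3=(1.4316, 1.1602, -0.9796) x4=(-1.0293, 1.7195, 1.7391)
step 4: x0=(-0.3565, 0.1895, -1.4089) x1=(1.5062, 0.3330, -1.6073) x2=(-0.1819, 1.8407, 1.8467) x3=(1.4523, 1.1503, -0.9816) x4=(-1.0575, 1.6988, 1.7273)
step 5: x0=(-0.3252, 0.2145, -1.4286) x1=(1.5191, 0.3848, -1.6263) x2=(-0.1728, 1.8386, 1.8795) x3=(1.4731, 1.1388, -0.9848) x4=(-1.0884, 1.6777, 1.7151)
step 6: x0=(-0.2938, 0.2395, -1.4483) x1=(1.5315, 0.4408, -1.6416) x2=(-0.1649, 1.8362, 1.9122) x3=(1.4940, 1.1257, -0.9894) x4=(-1.1178, 1.6569, 1.7032)
step 7: x0=(-0.2621, 0.2645, -1.4680) x1=(1.5436, 0.4992, -1.6547) x2=(-0.1589, 1.8335, 1.9444) x3=(1.5149, 1.1118, -0.9948) x4=(-1.1448, 1.6365, 1.6918)
step 8: x0=(-0.2303, 0.2896, -1.4877) x1=(1.5556, 0.5548, -1.6708) x2=(-0.1551, 1.8304, 1.9761) x3=(1.5357, 1.0988, -0.9991) x4=(-1.1691, 1.6166, 1.6811)
step 9: x0=(-0.1983, 0.3147, -1.5074) x1=(1.5678, 0.5987, -1.7012) x2=(-0.1532, 1.8269, 2.0073) x3=(1.5563, 1.0901, -0.9982) x4=(-1.1912, 1.5972, 1.6710)
step 10: x0=(-0.1660, 0.3400, -1.5271) x1=(1.5801, 0.6298, -1.7500) x2=(-0.1529, 1.8230, 2.0379) x3=(1.5767, 1.0861, -0.9905) x4=(-1.2113, 1.5782, 1.6616)
step 11: x0=(-0.1335, 0.3652, -1.5468) x1=(1.5922, 0.6562, -1.8062) x2=(-0.1540, 1.8188, 2.0680) x3=(1.5971, 1.0837, -0.9801) x4=(-1.2296, 1.5597, 1.6528)
step 12: x0=(-0.1007, 0.3905, -1.5665) x1=(1.6041, 0.6834, -1.8611) x2=(-0.1563, 1.8143, 2.0976) x3=(1.6175, 1.0810, -0.9702) x4=(-1.2465, 1.5415, 1.6446)
step 13: x0=(-0.0677, 0.4159, -1.5862) x1=(1.6157, 0.7125, -1.9113) x2=(-0.1597, 1.8095, 2.1268) x3=(1.6378, 1.0776, -0.9621) x4=(-1.2620, 1.5236, 1.6369)
step 14: x0=(-0.0344, 0.4414, -1.6059) x1=(1.6272, 0.7437, -1.9560) x2=(-0.1640, 1.8045, 2.1556) x3=(1.6580, 1.0733, -0.9559) x4=(-1.2765, 1.5060, 1.6297)
step 15: x0=(-0.0008, 0.4669, -1.6256) x1=(1.6385, 0.7767, -1.9952) x2=(-0.1691, 1.7993, 2.1840) x3=(1.6780, 1.0684, -0.9517) x4=(-1.2899, 1.4887, 1.6230)
step 16: x0=(0.0331, 0.4925, -1.6453) x1=(1.6497, 0.8109, -2.0294) x2=(-0.1748, 1.7939, 2.2121) x3=(1.6980, 1.0630, -0.9494) x4=(-1.3026, 1.4716, 1.6166)
step 17: x0=(0.0673, 0.5182, -1.6650) x1=(1.6608, 0.8462, -2.0589) x2=(-0.1812, 1.7883, 2.2398) x3=(1.7178, 1.0572, -0.9488) x4=(-1.3144, 1.4547, 1.6107)
step 18: x0=(0.1019, 0.5440, -1.6848) x1=(1.6717, 0.8822, -2.0840) x2=(-0.1882, 1.7826, 2.2672) x3=(1.7375, 1.0510, -0.9497) x4=(-1.3256, 1.4380, 1.6052)
step 19: x0=(0.1369, 0.5698, -1.7045) x1=(1.6825, 0.9187, -2.1050) x2=(-0.1956, 1.7767, 2.2944) x3=(1.7571, 1.0447, -0.9522) x4=(-1.3362, 1.4215, 1.6000)
step 20: x0=(0.1723, 0.5958, -1.7243) x1=(1.6931, 0.9555, -2.1221) x2=(-0.2035, 1.7706, 2.3213) x3=(1.7765, 1.0381, -0.9561) x4=(-1.3463, 1.4052, 1.5951)
step 21: x0=(0.2081, 0.6219, -1.7441) x1=(1.7035, 0.9925, -2.1354) x2=(-0.2117, 1.7645, 2.3479) x3=(1.7957, 1.0314, -0.9614) x4=(-1.3559, 1.3890, 1.5905)
step 22: x0=(0.2444, 0.6480, -1.7639) x1=(1.7136, 1.0295, -2.1450) x2=(-0.2203, 1.7582, 2.3743) x3=(1.8148, 1.0247, -0.9680) x4=(-1.3650, 1.3730, 1.5863)
step 23: x0=(0.2812, 0.6744, -1.7838) x1=(1.7235, 1.0663, -2.1509) x2=(-0.2293, 1.7518, 2.4005) x3=(1.8337, 1.0179, -0.9759) x4=(-1.3738, 1.3571, 1.5822)
step 24: x0=(0.3186, 0.7008, -1.8037) x1=(1.7330, 1.1028, -2.1532) x2=(-0.2385, 1.7454, 2.4264) x3=(1.8523, 1.0112, -0.9851) x4=(-1.3822, 1.3413, 1.5784)
step 25: x0=(0.3566, 0.7275, -1.8236) x1=(1.7422, 1.1388, -2.1517) x2=(-0.2479, 1.7388, 2.4522) x3=(1.8708, 1.0046, -0.9957) x4=(-1.3903, 1.3256, 1.5749)
step 26: x0=(0.3953, 0.7543, -1.8436) x1=(1.7510, 1.1741, -2.1464) x2=(-0.2576, 1.7321, 2.4778) x3=(1.8890, 0.9981, -1.0077) x4=(-1.3981, 1.3100, 1.5716)
step 27: x0=(0.4349, 0.7814, -1.8636) x1=(1.7593, 1.2086, -2.1370) x2=(-0.2675, 1.7254, 2.5033) x3=(1.9070, 0.9918, -1.0211) x4=(-1.4057, 1.2945, 1.5685)
step 28: x0=(0.4754, 0.8087, -1.8836) x1=(1.7671, 1.2419, -2.1235) x2=(-0.2776, 1.7186, 2.5285) x3=(1.9246, 0.9858, -1.0361) x4=(-1.4130, 1.2791, 1.5655)

pair (2,4), distance 0.8345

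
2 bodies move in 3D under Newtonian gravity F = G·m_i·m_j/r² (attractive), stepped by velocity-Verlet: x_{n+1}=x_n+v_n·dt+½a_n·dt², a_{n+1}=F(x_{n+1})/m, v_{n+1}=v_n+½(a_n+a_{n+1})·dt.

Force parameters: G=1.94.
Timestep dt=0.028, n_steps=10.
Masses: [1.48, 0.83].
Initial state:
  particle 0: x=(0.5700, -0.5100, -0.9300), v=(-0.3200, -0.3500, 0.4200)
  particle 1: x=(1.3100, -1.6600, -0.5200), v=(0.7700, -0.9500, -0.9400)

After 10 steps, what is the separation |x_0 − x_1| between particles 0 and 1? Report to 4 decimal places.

step 0: x0=(0.5700, -0.5100, -0.9300) x1=(1.3100, -1.6600, -0.5200)
step 1: x0=(0.5612, -0.5200, -0.9182) x1=(1.3313, -1.6862, -0.5465)
step 2: x0=(0.5527, -0.5306, -0.9061) x1=(1.3520, -1.7114, -0.5732)
step 3: x0=(0.5446, -0.5416, -0.8940) x1=(1.3721, -1.7359, -0.6002)
step 4: x0=(0.5367, -0.5531, -0.8818) x1=(1.3917, -1.7595, -0.6274)
step 5: x0=(0.5292, -0.5650, -0.8694) x1=(1.4106, -1.7823, -0.6548)
step 6: x0=(0.5220, -0.5774, -0.8570) x1=(1.4291, -1.8043, -0.6823)
step 7: x0=(0.5151, -0.5902, -0.8445) x1=(1.4469, -1.8256, -0.7099)
step 8: x0=(0.5086, -0.6034, -0.8320) x1=(1.4642, -1.8461, -0.7376)
step 9: x0=(0.5023, -0.6170, -0.8194) x1=(1.4810, -1.8659, -0.7654)
step 10: x0=(0.4964, -0.6310, -0.8068) x1=(1.4971, -1.8850, -0.7931)

1.6045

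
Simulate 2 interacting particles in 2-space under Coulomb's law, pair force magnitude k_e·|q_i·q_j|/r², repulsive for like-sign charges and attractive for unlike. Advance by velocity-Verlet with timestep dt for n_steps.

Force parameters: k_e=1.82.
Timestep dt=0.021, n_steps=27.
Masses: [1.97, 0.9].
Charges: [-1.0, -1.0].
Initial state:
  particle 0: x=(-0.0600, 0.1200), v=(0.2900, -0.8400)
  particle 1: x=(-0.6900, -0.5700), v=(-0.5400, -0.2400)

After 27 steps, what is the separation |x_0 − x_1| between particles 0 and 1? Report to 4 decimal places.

step 0: x0=(-0.0600, 0.1200) x1=(-0.6900, -0.5700)
step 1: x0=(-0.0538, 0.1025) x1=(-0.7017, -0.5754)
step 2: x0=(-0.0472, 0.0854) x1=(-0.7141, -0.5816)
step 3: x0=(-0.0403, 0.0686) x1=(-0.7272, -0.5884)
step 4: x0=(-0.0331, 0.0521) x1=(-0.7410, -0.5960)
step 5: x0=(-0.0255, 0.0359) x1=(-0.7555, -0.6042)
step 6: x0=(-0.0177, 0.0200) x1=(-0.7707, -0.6130)
step 7: x0=(-0.0095, 0.0043) x1=(-0.7867, -0.6224)
step 8: x0=(-0.0010, -0.0110) x1=(-0.8033, -0.6324)
step 9: x0=(0.0079, -0.0262) x1=(-0.8206, -0.6429)
step 10: x0=(0.0170, -0.0411) x1=(-0.8386, -0.6539)
step 11: x0=(0.0264, -0.0558) x1=(-0.8573, -0.6653)
step 12: x0=(0.0361, -0.0703) x1=(-0.8765, -0.6773)
step 13: x0=(0.0461, -0.0846) x1=(-0.8964, -0.6896)
step 14: x0=(0.0564, -0.0988) x1=(-0.9169, -0.7023)
step 15: x0=(0.0669, -0.1127) x1=(-0.9380, -0.7154)
step 16: x0=(0.0777, -0.1266) x1=(-0.9596, -0.7288)
step 17: x0=(0.0888, -0.1402) x1=(-0.9818, -0.7425)
step 18: x0=(0.1000, -0.1538) x1=(-1.0045, -0.7565)
step 19: x0=(0.1115, -0.1672) x1=(-1.0277, -0.7707)
step 20: x0=(0.1233, -0.1805) x1=(-1.0513, -0.7853)
step 21: x0=(0.1352, -0.1937) x1=(-1.0754, -0.8000)
step 22: x0=(0.1473, -0.2068) x1=(-1.1000, -0.8150)
step 23: x0=(0.1596, -0.2198) x1=(-1.1249, -0.8302)
step 24: x0=(0.1721, -0.2327) x1=(-1.1503, -0.8455)
step 25: x0=(0.1848, -0.2456) x1=(-1.1760, -0.8611)
step 26: x0=(0.1976, -0.2584) x1=(-1.2021, -0.8768)
step 27: x0=(0.2106, -0.2711) x1=(-1.2286, -0.8926)

1.5677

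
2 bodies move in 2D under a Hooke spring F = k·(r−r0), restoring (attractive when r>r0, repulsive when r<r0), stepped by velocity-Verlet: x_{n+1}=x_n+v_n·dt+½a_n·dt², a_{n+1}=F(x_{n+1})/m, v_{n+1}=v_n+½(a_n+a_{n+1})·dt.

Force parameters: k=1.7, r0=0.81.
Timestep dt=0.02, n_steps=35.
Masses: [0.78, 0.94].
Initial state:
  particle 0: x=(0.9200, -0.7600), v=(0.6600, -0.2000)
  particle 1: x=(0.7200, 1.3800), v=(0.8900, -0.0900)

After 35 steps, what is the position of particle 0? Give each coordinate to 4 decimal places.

(1.3400, -0.2849)

step 0: x0=(0.9200, -0.7600) x1=(0.7200, 1.3800)
step 1: x0=(0.9331, -0.7634) x1=(0.7378, 1.3777)
step 2: x0=(0.9462, -0.7657) x1=(0.7558, 1.3745)
step 3: x0=(0.9591, -0.7668) x1=(0.7738, 1.3703)
step 4: x0=(0.9720, -0.7667) x1=(0.7919, 1.3651)
step 5: x0=(0.9847, -0.7655) x1=(0.8101, 1.3590)
step 6: x0=(0.9973, -0.7631) x1=(0.8283, 1.3519)
step 7: x0=(1.0099, -0.7596) x1=(0.8467, 1.3438)
step 8: x0=(1.0224, -0.7550) x1=(0.8651, 1.3349)
step 9: x0=(1.0347, -0.7492) x1=(0.8836, 1.3250)
step 10: x0=(1.0470, -0.7423) x1=(0.9021, 1.3142)
step 11: x0=(1.0593, -0.7344) x1=(0.9207, 1.3024)
step 12: x0=(1.0714, -0.7254) x1=(0.9394, 1.2898)
step 13: x0=(1.0835, -0.7153) x1=(0.9581, 1.2764)
step 14: x0=(1.0955, -0.7042) x1=(0.9769, 1.2620)
step 15: x0=(1.1075, -0.6921) x1=(0.9957, 1.2469)
step 16: x0=(1.1194, -0.6790) x1=(1.0146, 1.2309)
step 17: x0=(1.1312, -0.6649) x1=(1.0335, 1.2141)
step 18: x0=(1.1430, -0.6499) x1=(1.0525, 1.1965)
step 19: x0=(1.1548, -0.6340) x1=(1.0715, 1.1782)
step 20: x0=(1.1665, -0.6173) x1=(1.0905, 1.1592)
step 21: x0=(1.1782, -0.5997) x1=(1.1096, 1.1394)
step 22: x0=(1.1898, -0.5812) x1=(1.1287, 1.1190)
step 23: x0=(1.2014, -0.5620) x1=(1.1478, 1.0980)
step 24: x0=(1.2130, -0.5421) x1=(1.1669, 1.0763)
step 25: x0=(1.2246, -0.5214) x1=(1.1861, 1.0541)
step 26: x0=(1.2361, -0.5001) x1=(1.2053, 1.0313)
step 27: x0=(1.2477, -0.4782) x1=(1.2244, 1.0079)
step 28: x0=(1.2592, -0.4556) x1=(1.2436, 0.9841)
step 29: x0=(1.2708, -0.4326) x1=(1.2628, 0.9598)
step 30: x0=(1.2823, -0.4090) x1=(1.2820, 0.9351)
step 31: x0=(1.2938, -0.3849) x1=(1.3012, 0.9101)
step 32: x0=(1.3053, -0.3604) x1=(1.3204, 0.8846)
step 33: x0=(1.3169, -0.3356) x1=(1.3395, 0.8589)
step 34: x0=(1.3284, -0.3104) x1=(1.3587, 0.8329)
step 35: x0=(1.3400, -0.2849) x1=(1.3779, 0.8066)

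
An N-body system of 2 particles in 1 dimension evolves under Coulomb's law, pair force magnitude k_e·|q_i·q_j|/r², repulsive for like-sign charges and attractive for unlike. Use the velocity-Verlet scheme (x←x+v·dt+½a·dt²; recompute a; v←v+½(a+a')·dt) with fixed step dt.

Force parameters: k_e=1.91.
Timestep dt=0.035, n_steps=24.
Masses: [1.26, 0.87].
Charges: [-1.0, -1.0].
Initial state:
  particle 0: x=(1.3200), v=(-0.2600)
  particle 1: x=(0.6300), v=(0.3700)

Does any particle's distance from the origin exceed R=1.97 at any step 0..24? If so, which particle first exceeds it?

no

step 0: x0=(1.3200) x1=(0.6300)
step 1: x0=(1.3129) x1=(0.6401)
step 2: x0=(1.3098) x1=(0.6443)
step 3: x0=(1.3109) x1=(0.6424)
step 4: x0=(1.3163) x1=(0.6345)
step 5: x0=(1.3255) x1=(0.6208)
step 6: x0=(1.3386) x1=(0.6017)
step 7: x0=(1.3550) x1=(0.5776)
step 8: x0=(1.3746) x1=(0.5491)
step 9: x0=(1.3968) x1=(0.5167)
step 10: x0=(1.4215) x1=(0.4807)
step 11: x0=(1.4482) x1=(0.4418)
step 12: x0=(1.4768) x1=(0.4002)
step 13: x0=(1.5070) x1=(0.3562)
step 14: x0=(1.5386) x1=(0.3102)
step 15: x0=(1.5714) x1=(0.2625)
step 16: x0=(1.6053) x1=(0.2132)
step 17: x0=(1.6402) x1=(0.1624)
step 18: x0=(1.6759) x1=(0.1105)
step 19: x0=(1.7123) x1=(0.0574)
step 20: x0=(1.7495) x1=(0.0034)
step 21: x0=(1.7872) x1=(-0.0515)
step 22: x0=(1.8255) x1=(-0.1072)
step 23: x0=(1.8643) x1=(-0.1636)
step 24: x0=(1.9036) x1=(-0.2207)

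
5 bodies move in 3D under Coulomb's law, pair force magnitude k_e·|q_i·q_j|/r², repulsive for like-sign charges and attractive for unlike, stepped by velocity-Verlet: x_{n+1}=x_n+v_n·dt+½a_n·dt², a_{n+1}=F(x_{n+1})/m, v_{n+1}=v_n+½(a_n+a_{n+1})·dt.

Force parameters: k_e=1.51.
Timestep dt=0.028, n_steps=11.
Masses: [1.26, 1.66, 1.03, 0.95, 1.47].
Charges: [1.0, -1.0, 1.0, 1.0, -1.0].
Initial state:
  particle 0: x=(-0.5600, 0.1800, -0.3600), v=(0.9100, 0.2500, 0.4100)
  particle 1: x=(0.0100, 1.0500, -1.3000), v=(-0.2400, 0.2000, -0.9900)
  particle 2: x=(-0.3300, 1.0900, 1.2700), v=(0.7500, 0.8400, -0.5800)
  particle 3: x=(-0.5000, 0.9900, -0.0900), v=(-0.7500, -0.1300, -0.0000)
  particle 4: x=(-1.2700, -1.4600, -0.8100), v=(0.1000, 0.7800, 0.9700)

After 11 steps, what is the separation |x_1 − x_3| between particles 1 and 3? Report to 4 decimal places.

1.5764

step 0: x0=(-0.5600, 0.1800, -0.3600) x1=(0.0100, 1.0500, -1.3000) x2=(-0.3300, 1.0900, 1.2700) x3=(-0.5000, 0.9900, -0.0900) x4=(-1.2700, -1.4600, -0.8100)
step 1: x0=(-0.5345, 0.1864, -0.3490) x1=(0.0031, 1.0555, -1.3274) x2=(-0.3089, 1.1136, 1.2541) x3=(-0.5209, 0.9871, -0.0904) x4=(-1.2672, -1.4380, -0.7828)
step 2: x0=(-0.5091, 0.1914, -0.3391) x1=(-0.0040, 1.0609, -1.3540) x2=(-0.2878, 1.1373, 1.2388) x3=(-0.5416, 0.9856, -0.0916) x4=(-1.2642, -1.4158, -0.7554)
step 3: x0=(-0.4835, 0.1949, -0.3302) x1=(-0.0114, 1.0661, -1.3800) x2=(-0.2664, 1.1612, 1.2242) x3=(-0.5623, 0.9857, -0.0936) x4=(-1.2611, -1.3932, -0.7279)
step 4: x0=(-0.4579, 0.1971, -0.3223) x1=(-0.0189, 1.0711, -1.4053) x2=(-0.2449, 1.1853, 1.2103) x3=(-0.5831, 0.9873, -0.0964) x4=(-1.2580, -1.3703, -0.7002)
step 5: x0=(-0.4320, 0.1979, -0.3154) x1=(-0.0267, 1.0761, -1.4300) x2=(-0.2233, 1.2095, 1.1970) x3=(-0.6042, 0.9903, -0.0999) x4=(-1.2547, -1.3472, -0.6724)
step 6: x0=(-0.4060, 0.1972, -0.3094) x1=(-0.0347, 1.0808, -1.4540) x2=(-0.2014, 1.2339, 1.1844) x3=(-0.6257, 0.9947, -0.1041) x4=(-1.2512, -1.3237, -0.6444)
step 7: x0=(-0.3796, 0.1951, -0.3044) x1=(-0.0429, 1.0855, -1.4775) x2=(-0.1794, 1.2586, 1.1724) x3=(-0.6476, 1.0005, -0.1092) x4=(-1.2477, -1.3000, -0.6163)
step 8: x0=(-0.3530, 0.1918, -0.3003) x1=(-0.0513, 1.0900, -1.5003) x2=(-0.1571, 1.2835, 1.1610) x3=(-0.6700, 1.0075, -0.1150) x4=(-1.2440, -1.2759, -0.5880)
step 9: x0=(-0.3261, 0.1871, -0.2969) x1=(-0.0597, 1.0945, -1.5225) x2=(-0.1346, 1.3086, 1.1502) x3=(-0.6931, 1.0157, -0.1216) x4=(-1.2401, -1.2514, -0.5596)
step 10: x0=(-0.2988, 0.1813, -0.2944) x1=(-0.0684, 1.0988, -1.5441) x2=(-0.1119, 1.3339, 1.1399) x3=(-0.7169, 1.0248, -0.1290) x4=(-1.2361, -1.2267, -0.5310)
step 11: x0=(-0.2713, 0.1743, -0.2926) x1=(-0.0771, 1.1030, -1.5652) x2=(-0.0889, 1.3594, 1.1302) x3=(-0.7413, 1.0348, -0.1372) x4=(-1.2319, -1.2016, -0.5023)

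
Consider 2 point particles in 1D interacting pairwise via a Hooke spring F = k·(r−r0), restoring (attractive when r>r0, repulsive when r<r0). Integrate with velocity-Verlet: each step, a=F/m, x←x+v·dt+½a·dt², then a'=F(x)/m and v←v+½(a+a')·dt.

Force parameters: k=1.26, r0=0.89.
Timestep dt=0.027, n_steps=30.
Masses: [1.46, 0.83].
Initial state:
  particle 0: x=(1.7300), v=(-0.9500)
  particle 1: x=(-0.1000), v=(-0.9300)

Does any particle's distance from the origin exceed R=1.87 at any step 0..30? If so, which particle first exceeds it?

step 0: x0=(1.7300) x1=(-0.1000)
step 1: x0=(1.7041) x1=(-0.1246)
step 2: x0=(1.6775) x1=(-0.1481)
step 3: x0=(1.6504) x1=(-0.1707)
step 4: x0=(1.6227) x1=(-0.1921)
step 5: x0=(1.5944) x1=(-0.2126)
step 6: x0=(1.5655) x1=(-0.2321)
step 7: x0=(1.5361) x1=(-0.2505)
step 8: x0=(1.5061) x1=(-0.2679)
step 9: x0=(1.4755) x1=(-0.2844)
step 10: x0=(1.4444) x1=(-0.2999)
step 11: x0=(1.4128) x1=(-0.3145)
step 12: x0=(1.3806) x1=(-0.3281)
step 13: x0=(1.3479) x1=(-0.3409)
step 14: x0=(1.3147) x1=(-0.3527)
step 15: x0=(1.2810) x1=(-0.3637)
step 16: x0=(1.2469) x1=(-0.3738)
step 17: x0=(1.2123) x1=(-0.3832)
step 18: x0=(1.1772) x1=(-0.3917)
step 19: x0=(1.1417) x1=(-0.3996)
step 20: x0=(1.1058) x1=(-0.4066)
step 21: x0=(1.0695) x1=(-0.4131)
step 22: x0=(1.0329) x1=(-0.4188)
step 23: x0=(0.9959) x1=(-0.4239)
step 24: x0=(0.9585) x1=(-0.4285)
step 25: x0=(0.9209) x1=(-0.4324)
step 26: x0=(0.8829) x1=(-0.4359)
step 27: x0=(0.8447) x1=(-0.4389)
step 28: x0=(0.8062) x1=(-0.4415)
step 29: x0=(0.7675) x1=(-0.4437)
step 30: x0=(0.7286) x1=(-0.4455)

no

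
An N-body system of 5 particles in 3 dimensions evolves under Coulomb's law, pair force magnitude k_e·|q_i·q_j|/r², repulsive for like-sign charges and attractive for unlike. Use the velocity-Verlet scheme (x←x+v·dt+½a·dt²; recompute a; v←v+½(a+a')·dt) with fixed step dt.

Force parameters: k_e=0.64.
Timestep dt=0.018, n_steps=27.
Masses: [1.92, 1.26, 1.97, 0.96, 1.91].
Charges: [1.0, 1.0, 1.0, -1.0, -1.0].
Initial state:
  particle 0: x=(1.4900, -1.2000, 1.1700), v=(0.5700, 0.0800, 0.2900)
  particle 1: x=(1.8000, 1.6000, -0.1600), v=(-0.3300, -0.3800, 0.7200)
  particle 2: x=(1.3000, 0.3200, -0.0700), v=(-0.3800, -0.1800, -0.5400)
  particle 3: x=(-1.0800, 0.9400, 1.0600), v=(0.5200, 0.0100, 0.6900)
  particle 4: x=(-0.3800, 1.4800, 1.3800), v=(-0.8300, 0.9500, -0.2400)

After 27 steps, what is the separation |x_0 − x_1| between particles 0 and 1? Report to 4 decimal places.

step 0: x0=(1.4900, -1.2000, 1.1700) x1=(1.8000, 1.6000, -0.1600) x2=(1.3000, 0.3200, -0.0700) x3=(-1.0800, 0.9400, 1.0600) x4=(-0.3800, 1.4800, 1.3800)
step 1: x0=(1.5003, -1.1986, 1.1752) x1=(1.7941, 1.5932, -0.1470) x2=(1.2931, 0.3168, -0.0797) x3=(-1.0707, 0.9401, 1.0724) x4=(-0.3949, 1.4971, 1.3757)
step 2: x0=(1.5105, -1.1972, 1.1805) x1=(1.7881, 1.5865, -0.1341) x2=(1.2862, 0.3135, -0.0894) x3=(-1.0615, 0.9400, 1.0846) x4=(-0.4096, 1.5143, 1.3714)
step 3: x0=(1.5207, -1.1958, 1.1858) x1=(1.7822, 1.5799, -0.1211) x2=(1.2793, 0.3102, -0.0992) x3=(-1.0525, 0.9398, 1.0968) x4=(-0.4243, 1.5316, 1.3671)
step 4: x0=(1.5310, -1.1944, 1.1911) x1=(1.7762, 1.5734, -0.1081) x2=(1.2723, 0.3069, -0.1089) x3=(-1.0435, 0.9394, 1.1089) x4=(-0.4388, 1.5489, 1.3629)
step 5: x0=(1.5412, -1.1930, 1.1964) x1=(1.7703, 1.5670, -0.0951) x2=(1.2652, 0.3035, -0.1186) x3=(-1.0347, 0.9387, 1.1208) x4=(-0.4532, 1.5663, 1.3587)
step 6: x0=(1.5514, -1.1917, 1.2017) x1=(1.7644, 1.5606, -0.0821) x2=(1.2581, 0.3002, -0.1283) x3=(-1.0261, 0.9379, 1.1327) x4=(-0.4675, 1.5838, 1.3545)
step 7: x0=(1.5616, -1.1903, 1.2071) x1=(1.7584, 1.5544, -0.0690) x2=(1.2510, 0.2968, -0.1380) x3=(-1.0175, 0.9369, 1.1445) x4=(-0.4816, 1.6014, 1.3503)
step 8: x0=(1.5717, -1.1890, 1.2125) x1=(1.7525, 1.5483, -0.0560) x2=(1.2438, 0.2934, -0.1478) x3=(-1.0090, 0.9356, 1.1562) x4=(-0.4957, 1.6190, 1.3461)
step 9: x0=(1.5819, -1.1877, 1.2179) x1=(1.7465, 1.5422, -0.0429) x2=(1.2365, 0.2900, -0.1575) x3=(-1.0007, 0.9341, 1.1678) x4=(-0.5096, 1.6368, 1.3419)
step 10: x0=(1.5921, -1.1864, 1.2233) x1=(1.7406, 1.5363, -0.0298) x2=(1.2292, 0.2865, -0.1672) x3=(-0.9924, 0.9323, 1.1793) x4=(-0.5234, 1.6546, 1.3378)
step 11: x0=(1.6022, -1.1852, 1.2288) x1=(1.7346, 1.5304, -0.0167) x2=(1.2219, 0.2831, -0.1770) x3=(-0.9842, 0.9303, 1.1908) x4=(-0.5371, 1.6726, 1.3337)
step 12: x0=(1.6124, -1.1839, 1.2343) x1=(1.7287, 1.5247, -0.0036) x2=(1.2145, 0.2796, -0.1867) x3=(-0.9761, 0.9280, 1.2021) x4=(-0.5507, 1.6906, 1.3295)
step 13: x0=(1.6225, -1.1827, 1.2398) x1=(1.7227, 1.5190, 0.0095) x2=(1.2071, 0.2760, -0.1965) x3=(-0.9681, 0.9255, 1.2135) x4=(-0.5643, 1.7088, 1.3254)
step 14: x0=(1.6326, -1.1815, 1.2453) x1=(1.7168, 1.5135, 0.0227) x2=(1.1996, 0.2725, -0.2063) x3=(-0.9602, 0.9228, 1.2247) x4=(-0.5777, 1.7271, 1.3213)
step 15: x0=(1.6428, -1.1803, 1.2508) x1=(1.7108, 1.5080, 0.0359) x2=(1.1921, 0.2689, -0.2161) x3=(-0.9523, 0.9198, 1.2359) x4=(-0.5911, 1.7455, 1.3171)
step 16: x0=(1.6529, -1.1791, 1.2564) x1=(1.7049, 1.5027, 0.0491) x2=(1.1845, 0.2653, -0.2259) x3=(-0.9444, 0.9165, 1.2471) x4=(-0.6043, 1.7639, 1.3130)
step 17: x0=(1.6630, -1.1779, 1.2620) x1=(1.6989, 1.4974, 0.0624) x2=(1.1769, 0.2617, -0.2357) x3=(-0.9366, 0.9129, 1.2582) x4=(-0.6175, 1.7825, 1.3089)
step 18: x0=(1.6731, -1.1768, 1.2676) x1=(1.6930, 1.4922, 0.0757) x2=(1.1692, 0.2581, -0.2455) x3=(-0.9288, 0.9092, 1.2692) x4=(-0.6306, 1.8012, 1.3047)
step 19: x0=(1.6832, -1.1756, 1.2732) x1=(1.6870, 1.4871, 0.0890) x2=(1.1615, 0.2544, -0.2553) x3=(-0.9210, 0.9051, 1.2803) x4=(-0.6437, 1.8200, 1.3006)
step 20: x0=(1.6933, -1.1745, 1.2789) x1=(1.6810, 1.4821, 0.1024) x2=(1.1537, 0.2507, -0.2652) x3=(-0.9133, 0.9009, 1.2913) x4=(-0.6567, 1.8389, 1.2964)
step 21: x0=(1.7033, -1.1734, 1.2846) x1=(1.6750, 1.4773, 0.1157) x2=(1.1459, 0.2470, -0.2750) x3=(-0.9055, 0.8964, 1.3022) x4=(-0.6696, 1.8579, 1.2922)
step 22: x0=(1.7134, -1.1723, 1.2903) x1=(1.6690, 1.4725, 0.1292) x2=(1.1381, 0.2433, -0.2849) x3=(-0.8977, 0.8916, 1.3132) x4=(-0.6825, 1.8770, 1.2880)
step 23: x0=(1.7235, -1.1712, 1.2960) x1=(1.6630, 1.4677, 0.1426) x2=(1.1302, 0.2395, -0.2948) x3=(-0.8899, 0.8867, 1.3241) x4=(-0.6953, 1.8961, 1.2838)
step 24: x0=(1.7336, -1.1701, 1.3017) x1=(1.6570, 1.4631, 0.1561) x2=(1.1222, 0.2357, -0.3047) x3=(-0.8821, 0.8815, 1.3350) x4=(-0.7081, 1.9154, 1.2796)
step 25: x0=(1.7436, -1.1691, 1.3075) x1=(1.6510, 1.4586, 0.1696) x2=(1.1143, 0.2319, -0.3146) x3=(-0.8742, 0.8761, 1.3459) x4=(-0.7209, 1.9347, 1.2753)
step 26: x0=(1.7537, -1.1680, 1.3133) x1=(1.6450, 1.4541, 0.1832) x2=(1.1062, 0.2281, -0.3246) x3=(-0.8664, 0.8706, 1.3567) x4=(-0.7336, 1.9541, 1.2711)
step 27: x0=(1.7637, -1.1670, 1.3191) x1=(1.6390, 1.4498, 0.1968) x2=(1.0982, 0.2243, -0.3345) x3=(-0.8584, 0.8648, 1.3676) x4=(-0.7463, 1.9736, 1.2668)

2.8500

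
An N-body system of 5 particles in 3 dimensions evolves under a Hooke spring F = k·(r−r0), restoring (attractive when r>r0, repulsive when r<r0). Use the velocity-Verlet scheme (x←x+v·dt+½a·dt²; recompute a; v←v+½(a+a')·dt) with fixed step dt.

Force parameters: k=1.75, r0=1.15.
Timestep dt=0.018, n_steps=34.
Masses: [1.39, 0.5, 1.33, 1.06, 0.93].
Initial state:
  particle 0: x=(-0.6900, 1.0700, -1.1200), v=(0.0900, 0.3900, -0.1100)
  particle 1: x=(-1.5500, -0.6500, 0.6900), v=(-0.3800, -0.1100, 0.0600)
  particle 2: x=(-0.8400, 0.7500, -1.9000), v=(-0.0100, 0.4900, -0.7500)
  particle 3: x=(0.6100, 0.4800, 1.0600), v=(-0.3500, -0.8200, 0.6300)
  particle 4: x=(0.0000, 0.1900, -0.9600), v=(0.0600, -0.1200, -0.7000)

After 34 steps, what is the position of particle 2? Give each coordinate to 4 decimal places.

step 0: x0=(-0.6900, 1.0700, -1.1200) x1=(-1.5500, -0.6500, 0.6900) x2=(-0.8400, 0.7500, -1.9000) x3=(0.6100, 0.4800, 1.0600) x4=(0.0000, 0.1900, -0.9600)
step 1: x0=(-0.6883, 1.0768, -1.1215) x1=(-1.5552, -0.6503, 0.6892) x2=(-0.8401, 0.7586, -1.9128) x3=(0.6029, 0.4652, 1.0702) x4=(0.0009, 0.1878, -0.9721)
step 2: x0=(-0.6865, 1.0831, -1.1219) x1=(-1.5571, -0.6474, 0.6847) x2=(-0.8399, 0.7666, -1.9241) x3=(0.5941, 0.4503, 1.0781) x4=(0.0013, 0.1854, -0.9832)
step 3: x0=(-0.6846, 1.0889, -1.1213) x1=(-1.5557, -0.6412, 0.6764) x2=(-0.8394, 0.7740, -1.9339) x3=(0.5837, 0.4353, 1.0836) x4=(0.0014, 0.1829, -0.9932)
step 4: x0=(-0.6826, 1.0941, -1.1197) x1=(-1.5511, -0.6318, 0.6643) x2=(-0.8387, 0.7809, -1.9421) x3=(0.5716, 0.4202, 1.0868) x4=(0.0010, 0.1803, -1.0023)
step 5: x0=(-0.6805, 1.0989, -1.1171) x1=(-1.5432, -0.6191, 0.6485) x2=(-0.8378, 0.7873, -1.9489) x3=(0.5579, 0.4051, 1.0876) x4=(0.0002, 0.1775, -1.0103)
step 6: x0=(-0.6783, 1.1032, -1.1135) x1=(-1.5321, -0.6033, 0.6291) x2=(-0.8365, 0.7931, -1.9542) x3=(0.5427, 0.3901, 1.0860) x4=(-0.0010, 0.1746, -1.0172)
step 7: x0=(-0.6760, 1.1069, -1.1089) x1=(-1.5179, -0.5845, 0.6060) x2=(-0.8351, 0.7983, -1.9579) x3=(0.5258, 0.3750, 1.0820) x4=(-0.0026, 0.1716, -1.0232)
step 8: x0=(-0.6736, 1.1101, -1.1034) x1=(-1.5007, -0.5626, 0.5794) x2=(-0.8334, 0.8030, -1.9602) x3=(0.5075, 0.3600, 1.0757) x4=(-0.0046, 0.1685, -1.0281)
step 9: x0=(-0.6710, 1.1128, -1.0968) x1=(-1.4805, -0.5378, 0.5494) x2=(-0.8315, 0.8071, -1.9609) x3=(0.4877, 0.3451, 1.0670) x4=(-0.0071, 0.1653, -1.0320)
step 10: x0=(-0.6684, 1.1150, -1.0894) x1=(-1.4575, -0.5102, 0.5160) x2=(-0.8293, 0.8106, -1.9602) x3=(0.4664, 0.3304, 1.0559) x4=(-0.0099, 0.1620, -1.0350)
step 11: x0=(-0.6657, 1.1167, -1.0810) x1=(-1.4317, -0.4799, 0.4795) x2=(-0.8268, 0.8136, -1.9580) x3=(0.4438, 0.3157, 1.0425) x4=(-0.0131, 0.1587, -1.0370)
step 12: x0=(-0.6628, 1.1179, -1.0718) x1=(-1.4034, -0.4471, 0.4398) x2=(-0.8241, 0.8160, -1.9544) x3=(0.4198, 0.3013, 1.0267) x4=(-0.0167, 0.1552, -1.0381)
step 13: x0=(-0.6599, 1.1187, -1.0617) x1=(-1.3727, -0.4119, 0.3973) x2=(-0.8212, 0.8180, -1.9494) x3=(0.3946, 0.2870, 1.0087) x4=(-0.0206, 0.1517, -1.0383)
step 14: x0=(-0.6569, 1.1190, -1.0508) x1=(-1.3397, -0.3744, 0.3520) x2=(-0.8180, 0.8194, -1.9430) x3=(0.3681, 0.2730, 0.9884) x4=(-0.0249, 0.1482, -1.0376)
step 15: x0=(-0.6537, 1.1188, -1.0392) x1=(-1.3045, -0.3348, 0.3041) x2=(-0.8146, 0.8203, -1.9353) x3=(0.3405, 0.2592, 0.9660) x4=(-0.0295, 0.1447, -1.0362)
step 16: x0=(-0.6505, 1.1182, -1.0267) x1=(-1.2675, -0.2933, 0.2539) x2=(-0.8110, 0.8206, -1.9262) x3=(0.3117, 0.2457, 0.9413) x4=(-0.0344, 0.1411, -1.0339)
step 17: x0=(-0.6471, 1.1172, -1.0136) x1=(-1.2287, -0.2500, 0.2014) x2=(-0.8071, 0.8205, -1.9159) x3=(0.2820, 0.2325, 0.9146) x4=(-0.0395, 0.1375, -1.0310)
step 18: x0=(-0.6436, 1.1158, -0.9998) x1=(-1.1883, -0.2051, 0.1469) x2=(-0.8030, 0.8200, -1.9044) x3=(0.2513, 0.2197, 0.8859) x4=(-0.0449, 0.1340, -1.0273)
step 19: x0=(-0.6401, 1.1141, -0.9854) x1=(-1.1466, -0.1588, 0.0906) x2=(-0.7986, 0.8190, -1.8918) x3=(0.2197, 0.2072, 0.8552) x4=(-0.0505, 0.1304, -1.0231)
step 20: x0=(-0.6364, 1.1120, -0.9704) x1=(-1.1037, -0.1112, 0.0326) x2=(-0.7940, 0.8176, -1.8780) x3=(0.1872, 0.1950, 0.8226) x4=(-0.0563, 0.1269, -1.0183)
step 21: x0=(-0.6326, 1.1096, -0.9549) x1=(-1.0598, -0.0626, -0.0267) x2=(-0.7892, 0.8157, -1.8631) x3=(0.1540, 0.1832, 0.7881) x4=(-0.0622, 0.1234, -1.0129)
step 22: x0=(-0.6286, 1.1070, -0.9388) x1=(-1.0151, -0.0131, -0.0872) x2=(-0.7842, 0.8135, -1.8473) x3=(0.1202, 0.1719, 0.7520) x4=(-0.0683, 0.1200, -1.0072)
step 23: x0=(-0.6246, 1.1041, -0.9223) x1=(-0.9699, 0.0371, -0.1487) x2=(-0.7790, 0.8109, -1.8305) x3=(0.0857, 0.1609, 0.7142) x4=(-0.0744, 0.1166, -1.0010)
step 24: x0=(-0.6205, 1.1010, -0.9055) x1=(-0.9242, 0.0879, -0.2110) x2=(-0.7735, 0.8080, -1.8129) x3=(0.0506, 0.1503, 0.6749) x4=(-0.0806, 0.1132, -0.9945)
step 25: x0=(-0.6162, 1.0977, -0.8882) x1=(-0.8783, 0.1390, -0.2738) x2=(-0.7679, 0.8047, -1.7944) x3=(0.0151, 0.1401, 0.6341) x4=(-0.0868, 0.1099, -0.9877)
step 26: x0=(-0.6119, 1.0944, -0.8706) x1=(-0.8323, 0.1904, -0.3371) x2=(-0.7621, 0.8011, -1.7753) x3=(-0.0209, 0.1303, 0.5919) x4=(-0.0929, 0.1066, -0.9808)
step 27: x0=(-0.6074, 1.0909, -0.8528) x1=(-0.7864, 0.2420, -0.4005) x2=(-0.7561, 0.7973, -1.7554) x3=(-0.0572, 0.1210, 0.5485) x4=(-0.0991, 0.1034, -0.9736)
step 28: x0=(-0.6029, 1.0874, -0.8347) x1=(-0.7408, 0.2935, -0.4640) x2=(-0.7499, 0.7932, -1.7349) x3=(-0.0939, 0.1119, 0.5039) x4=(-0.1051, 0.1001, -0.9664)
step 29: x0=(-0.5982, 1.0838, -0.8163) x1=(-0.6954, 0.3449, -0.5273) x2=(-0.7436, 0.7889, -1.7139) x3=(-0.1309, 0.1033, 0.4583) x4=(-0.1109, 0.0968, -0.9591)
step 30: x0=(-0.5935, 1.0804, -0.7978) x1=(-0.6504, 0.3962, -0.5903) x2=(-0.7372, 0.7844, -1.6925) x3=(-0.1681, 0.0950, 0.4117) x4=(-0.1166, 0.0934, -0.9519)
step 31: x0=(-0.5887, 1.0770, -0.7792) x1=(-0.6058, 0.4472, -0.6530) x2=(-0.7306, 0.7797, -1.6706) x3=(-0.2055, 0.0871, 0.3643) x4=(-0.1221, 0.0898, -0.9446)
step 32: x0=(-0.5838, 1.0737, -0.7603) x1=(-0.5616, 0.4979, -0.7152) x2=(-0.7239, 0.7748, -1.6485) x3=(-0.2431, 0.0794, 0.3161) x4=(-0.1274, 0.0861, -0.9374)
step 33: x0=(-0.5789, 1.0707, -0.7413) x1=(-0.5177, 0.5483, -0.7770) x2=(-0.7172, 0.7698, -1.6261) x3=(-0.2809, 0.0721, 0.2672) x4=(-0.1325, 0.0822, -0.9302)
step 34: x0=(-0.5741, 1.0678, -0.7221) x1=(-0.4741, 0.5983, -0.8384) x2=(-0.7104, 0.7647, -1.6035) x3=(-0.3187, 0.0651, 0.2177) x4=(-0.1374, 0.0780, -0.9231)

(-0.7104, 0.7647, -1.6035)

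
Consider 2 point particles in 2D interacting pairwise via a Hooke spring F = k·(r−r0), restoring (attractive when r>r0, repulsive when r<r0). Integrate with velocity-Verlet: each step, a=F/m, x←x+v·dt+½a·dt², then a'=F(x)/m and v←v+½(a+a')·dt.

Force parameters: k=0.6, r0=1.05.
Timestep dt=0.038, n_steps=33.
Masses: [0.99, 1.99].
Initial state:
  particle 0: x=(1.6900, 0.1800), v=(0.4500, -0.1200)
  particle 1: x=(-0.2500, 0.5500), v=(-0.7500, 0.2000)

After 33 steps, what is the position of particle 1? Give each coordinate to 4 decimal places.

(-0.8882, 0.7381)

step 0: x0=(1.6900, 0.1800) x1=(-0.2500, 0.5500)
step 1: x0=(1.7067, 0.1755) x1=(-0.2783, 0.5576)
step 2: x0=(1.7226, 0.1712) x1=(-0.3062, 0.5650)
step 3: x0=(1.7376, 0.1670) x1=(-0.3336, 0.5724)
step 4: x0=(1.7516, 0.1631) x1=(-0.3606, 0.5798)
step 5: x0=(1.7648, 0.1593) x1=(-0.3872, 0.5870)
step 6: x0=(1.7769, 0.1557) x1=(-0.4132, 0.5941)
step 7: x0=(1.7881, 0.1523) x1=(-0.4387, 0.6011)
step 8: x0=(1.7982, 0.1491) x1=(-0.4638, 0.6080)
step 9: x0=(1.8072, 0.1462) x1=(-0.4882, 0.6148)
step 10: x0=(1.8151, 0.1434) x1=(-0.5122, 0.6215)
step 11: x0=(1.8218, 0.1409) x1=(-0.5355, 0.6281)
step 12: x0=(1.8275, 0.1387) x1=(-0.5583, 0.6345)
step 13: x0=(1.8319, 0.1366) x1=(-0.5805, 0.6409)
step 14: x0=(1.8351, 0.1349) x1=(-0.6021, 0.6471)
step 15: x0=(1.8370, 0.1334) x1=(-0.6230, 0.6532)
step 16: x0=(1.8378, 0.1321) x1=(-0.6434, 0.6591)
step 17: x0=(1.8372, 0.1312) x1=(-0.6631, 0.6649)
step 18: x0=(1.8354, 0.1305) x1=(-0.6822, 0.6706)
step 19: x0=(1.8322, 0.1301) x1=(-0.7006, 0.6761)
step 20: x0=(1.8277, 0.1300) x1=(-0.7184, 0.6815)
step 21: x0=(1.8219, 0.1301) x1=(-0.7355, 0.6868)
step 22: x0=(1.8148, 0.1306) x1=(-0.7519, 0.6919)
step 23: x0=(1.8063, 0.1313) x1=(-0.7677, 0.6968)
step 24: x0=(1.7965, 0.1324) x1=(-0.7828, 0.7017)
step 25: x0=(1.7853, 0.1337) x1=(-0.7972, 0.7063)
step 26: x0=(1.7727, 0.1354) x1=(-0.8110, 0.7108)
step 27: x0=(1.7588, 0.1373) x1=(-0.8240, 0.7152)
step 28: x0=(1.7435, 0.1396) x1=(-0.8364, 0.7194)
step 29: x0=(1.7268, 0.1421) x1=(-0.8481, 0.7234)
step 30: x0=(1.7088, 0.1450) x1=(-0.8591, 0.7274)
step 31: x0=(1.6894, 0.1482) x1=(-0.8695, 0.7311)
step 32: x0=(1.6687, 0.1517) x1=(-0.8792, 0.7347)
step 33: x0=(1.6467, 0.1555) x1=(-0.8882, 0.7381)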